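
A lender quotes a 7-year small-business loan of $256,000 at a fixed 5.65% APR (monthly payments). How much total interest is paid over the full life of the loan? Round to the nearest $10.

At 5.65% the monthly rate is 0.0047083, so the payment is 256,000 × 0.0047083 / (1 − 1.0047083^−84) = $3,696.98.
Total paid = 84 × $3,696.98 = $310,546.32; interest = $310,546.32 − $256,000 = $54,546.32.

$54,550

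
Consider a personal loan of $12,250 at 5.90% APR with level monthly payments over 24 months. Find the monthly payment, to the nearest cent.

At 5.90% the monthly rate is 0.0049167, so the payment is 12,250 × 0.0049167 / (1 − 1.0049167^−24) = $542.38.

$542.38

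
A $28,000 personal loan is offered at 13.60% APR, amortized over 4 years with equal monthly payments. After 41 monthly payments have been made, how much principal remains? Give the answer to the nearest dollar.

With monthly rate i = 13.6%/12 = 0.0113333, the balance after k of n payments is P · [(1+i)^n − (1+i)^k] / [(1+i)^n − 1].
(1+0.0113333)^48 = 1.71762140 and (1+0.0113333)^41 = 1.58732988, so the balance is 28,000 × (1.71762140 − 1.58732988) / (1.71762140 − 1) = $5,083.69.

$5,084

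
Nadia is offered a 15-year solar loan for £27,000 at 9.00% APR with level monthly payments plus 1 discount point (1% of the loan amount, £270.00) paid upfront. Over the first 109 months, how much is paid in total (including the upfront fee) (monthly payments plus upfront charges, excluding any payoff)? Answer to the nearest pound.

At 9.00% the monthly rate is 0.0075000, so the payment is 27,000 × 0.0075000 / (1 − 1.0075000^−180) = £273.85.
Total outlay = 109 × £273.85 + £270.00 = £30,119.65.

£30,120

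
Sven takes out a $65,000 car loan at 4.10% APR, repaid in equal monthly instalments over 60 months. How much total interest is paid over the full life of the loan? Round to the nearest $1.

$7,001

At 4.10% the monthly rate is 0.0034167, so the payment is 65,000 × 0.0034167 / (1 − 1.0034167^−60) = $1,200.01.
Total paid = 60 × $1,200.01 = $72,000.60; interest = $72,000.60 − $65,000 = $7,000.60.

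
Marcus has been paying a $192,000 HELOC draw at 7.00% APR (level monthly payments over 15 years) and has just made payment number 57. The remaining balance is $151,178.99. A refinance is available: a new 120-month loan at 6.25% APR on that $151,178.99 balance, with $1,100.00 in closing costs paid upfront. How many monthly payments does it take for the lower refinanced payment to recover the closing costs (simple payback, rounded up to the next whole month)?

39 months

Current payment = 192,000 × 7%/12 / (1 − (1+0.0058333)^−180) = $1,725.75.
Refinanced payment = 151,178.99 × 0.0052083 / (1 − (1+0.0052083)^−120) = $1,697.44.
Monthly savings = $1,725.75 − $1,697.44 = $28.31.
Break-even = $1,100.00 / $28.31 = 38.86 → 39 months.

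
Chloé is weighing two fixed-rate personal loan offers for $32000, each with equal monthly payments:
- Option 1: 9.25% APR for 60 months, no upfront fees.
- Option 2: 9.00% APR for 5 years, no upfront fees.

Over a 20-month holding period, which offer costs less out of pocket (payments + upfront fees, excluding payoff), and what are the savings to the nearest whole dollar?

Option 2 by $78

Option 1: at 9.25% the monthly rate is 0.0077083, so the payment is 32,000 × 0.0077083 / (1 − 1.0077083^−60) = $668.16.
Option 2: monthly rate = 9%/12 = 0.0075000; payment = 32,000 × 0.0075000 / (1 − (1+0.0075000)^−60) = $664.27.
Over 20 months: Option 1 costs 20 × $668.16 = $13,363.20; Option 2 costs 20 × $664.27 = $13,285.40.
Option 2 is cheaper by $13,363.20 − $13,285.40 = $77.80.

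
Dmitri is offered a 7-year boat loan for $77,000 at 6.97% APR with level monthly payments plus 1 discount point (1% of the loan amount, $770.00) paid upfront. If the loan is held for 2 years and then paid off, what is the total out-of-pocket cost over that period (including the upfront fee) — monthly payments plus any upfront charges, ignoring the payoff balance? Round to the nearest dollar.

$28,634

At 6.97% the monthly rate is 0.0058083, so the payment is 77,000 × 0.0058083 / (1 − 1.0058083^−84) = $1,161.01.
Total outlay = 24 × $1,161.01 + $770.00 = $28,634.24.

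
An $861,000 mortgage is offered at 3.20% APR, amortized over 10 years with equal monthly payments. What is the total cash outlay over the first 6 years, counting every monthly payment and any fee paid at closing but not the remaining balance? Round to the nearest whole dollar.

$604,339

Monthly rate = 3.2%/12 = 0.0026667; payment = 861,000 × 0.0026667 / (1 − (1+0.0026667)^−120) = $8,393.60.
Total outlay = 72 × $8,393.60 = $604,339.20.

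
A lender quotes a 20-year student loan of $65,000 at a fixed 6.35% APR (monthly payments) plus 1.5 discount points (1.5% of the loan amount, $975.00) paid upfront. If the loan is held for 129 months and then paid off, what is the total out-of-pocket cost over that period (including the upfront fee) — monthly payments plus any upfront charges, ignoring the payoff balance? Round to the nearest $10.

$62,750

Monthly rate = 6.35%/12 = 0.0052917; payment = 65,000 × 0.0052917 / (1 − (1+0.0052917)^−240) = $478.90.
Total outlay = 129 × $478.90 + $975.00 = $62,753.10.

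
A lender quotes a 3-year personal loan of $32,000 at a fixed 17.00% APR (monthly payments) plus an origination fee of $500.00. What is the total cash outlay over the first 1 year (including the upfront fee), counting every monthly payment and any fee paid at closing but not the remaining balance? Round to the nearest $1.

Monthly rate = 17%/12 = 0.0141667; payment = 32,000 × 0.0141667 / (1 − (1+0.0141667)^−36) = $1,140.89.
Total outlay = 12 × $1,140.89 + $500.00 = $14,190.68.

$14,191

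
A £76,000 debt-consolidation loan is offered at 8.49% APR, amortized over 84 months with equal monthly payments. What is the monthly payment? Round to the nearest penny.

£1,203.19

Monthly rate = 8.49%/12 = 0.0070750; payment = 76,000 × 0.0070750 / (1 − (1+0.0070750)^−84) = £1,203.19.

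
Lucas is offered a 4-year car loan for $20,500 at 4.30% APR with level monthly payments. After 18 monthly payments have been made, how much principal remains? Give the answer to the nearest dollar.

With monthly rate i = 4.3%/12 = 0.0035833, the balance after k of n payments is P · [(1+i)^n − (1+i)^k] / [(1+i)^n − 1].
(1+0.0035833)^48 = 1.18731276 and (1+0.0035833)^18 = 1.06650262, so the balance is 20,500 × (1.18731276 − 1.06650262) / (1.18731276 − 1) = $13,221.78.

$13,222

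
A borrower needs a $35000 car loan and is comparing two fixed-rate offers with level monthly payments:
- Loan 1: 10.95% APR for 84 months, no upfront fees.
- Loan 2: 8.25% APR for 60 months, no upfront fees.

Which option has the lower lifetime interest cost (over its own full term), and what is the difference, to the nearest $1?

Loan 2 by $7,431

Loan 1: at 10.95% the monthly rate is 0.0091250, so the payment is 35,000 × 0.0091250 / (1 − 1.0091250^−84) = $598.37.
Total interest on Loan 1 = 84 × $598.37 − $35,000 = $15,263.08.
Loan 2: monthly rate = 8.25%/12 = 0.0068750; payment = 35,000 × 0.0068750 / (1 − (1+0.0068750)^−60) = $713.87.
Total interest on Loan 2 = 60 × $713.87 − $35,000 = $7,832.20.
Loan 2 is lower by $7,430.88.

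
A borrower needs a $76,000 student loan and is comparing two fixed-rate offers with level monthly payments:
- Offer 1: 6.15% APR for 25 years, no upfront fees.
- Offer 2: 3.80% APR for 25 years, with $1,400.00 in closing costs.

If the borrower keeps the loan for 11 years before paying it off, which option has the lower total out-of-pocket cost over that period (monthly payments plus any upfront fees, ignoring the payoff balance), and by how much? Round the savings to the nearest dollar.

Offer 2 by $12,308

Offer 1: monthly rate = 6.15%/12 = 0.0051250; payment = 76,000 × 0.0051250 / (1 − (1+0.0051250)^−300) = $496.66.
Offer 2: at 3.80% the monthly rate is 0.0031667, so the payment is 76,000 × 0.0031667 / (1 − 1.0031667^−300) = $392.81.
Over 132 months: Offer 1 costs 132 × $496.66 = $65,559.12; Offer 2 costs 132 × $392.81 + $1,400.00 = $53,250.92.
Offer 2 is cheaper by $65,559.12 − $53,250.92 = $12,308.20.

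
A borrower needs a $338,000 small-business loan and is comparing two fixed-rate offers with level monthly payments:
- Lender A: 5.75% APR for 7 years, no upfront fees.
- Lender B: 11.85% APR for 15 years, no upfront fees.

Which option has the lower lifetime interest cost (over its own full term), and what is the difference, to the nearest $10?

Lender A: at 5.75% the monthly rate is 0.0047917, so the payment is 338,000 × 0.0047917 / (1 − 1.0047917^−84) = $4,897.28.
Total interest on Lender A = 84 × $4,897.28 − $338,000 = $73,371.52.
Lender B: monthly rate = 11.85%/12 = 0.0098750; payment = 338,000 × 0.0098750 / (1 − (1+0.0098750)^−180) = $4,024.01.
Total interest on Lender B = 180 × $4,024.01 − $338,000 = $386,321.80.
Lender A is lower by $312,950.28.

Lender A by $312,950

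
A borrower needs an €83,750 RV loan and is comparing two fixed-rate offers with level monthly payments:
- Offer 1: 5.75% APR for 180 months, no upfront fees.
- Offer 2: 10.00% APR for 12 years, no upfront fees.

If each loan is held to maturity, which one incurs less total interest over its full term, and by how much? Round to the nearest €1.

Offer 1 by €18,942

Offer 1: monthly rate = 5.75%/12 = 0.0047917; payment = 83,750 × 0.0047917 / (1 − (1+0.0047917)^−180) = €695.47.
Total interest on Offer 1 = 180 × €695.47 − €83,750 = €41,434.60.
Offer 2: at 10.00% the monthly rate is 0.0083333, so the payment is 83,750 × 0.0083333 / (1 − 1.0083333^−144) = €1,000.88.
Total interest on Offer 2 = 144 × €1,000.88 − €83,750 = €60,376.72.
Offer 1 is lower by €18,942.12.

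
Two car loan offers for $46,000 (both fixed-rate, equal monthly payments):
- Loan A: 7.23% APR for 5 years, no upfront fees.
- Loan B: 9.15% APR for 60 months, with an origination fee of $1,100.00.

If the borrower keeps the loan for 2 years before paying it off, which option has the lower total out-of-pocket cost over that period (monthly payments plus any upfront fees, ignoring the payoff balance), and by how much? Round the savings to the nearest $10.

Loan A by $2,120

Loan A: at 7.23% the monthly rate is 0.0060250, so the payment is 46,000 × 0.0060250 / (1 − 1.0060250^−60) = $915.86.
Loan B: monthly rate = 9.15%/12 = 0.0076250; payment = 46,000 × 0.0076250 / (1 − (1+0.0076250)^−60) = $958.24.
Over 24 months: Loan A costs 24 × $915.86 = $21,980.64; Loan B costs 24 × $958.24 + $1,100.00 = $24,097.76.
Loan A is cheaper by $24,097.76 − $21,980.64 = $2,117.12.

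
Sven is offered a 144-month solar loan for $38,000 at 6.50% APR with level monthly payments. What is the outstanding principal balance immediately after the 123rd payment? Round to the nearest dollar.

With monthly rate i = 6.5%/12 = 0.0054167, the balance after k of n payments is P · [(1+i)^n − (1+i)^k] / [(1+i)^n − 1].
(1+0.0054167)^144 = 2.17688531 and (1+0.0054167)^123 = 1.94342535, so the balance is 38,000 × (2.17688531 − 1.94342535) / (2.17688531 − 1) = $7,538.10.

$7,538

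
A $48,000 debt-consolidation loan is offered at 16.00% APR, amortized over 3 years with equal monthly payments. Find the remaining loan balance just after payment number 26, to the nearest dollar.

With monthly rate i = 16%/12 = 0.0133333, the balance after k of n payments is P · [(1+i)^n − (1+i)^k] / [(1+i)^n − 1].
(1+0.0133333)^36 = 1.61095660 and (1+0.0133333)^26 = 1.41110897, so the balance is 48,000 × (1.61095660 − 1.41110897) / (1.61095660 − 1) = $15,701.09.

$15,701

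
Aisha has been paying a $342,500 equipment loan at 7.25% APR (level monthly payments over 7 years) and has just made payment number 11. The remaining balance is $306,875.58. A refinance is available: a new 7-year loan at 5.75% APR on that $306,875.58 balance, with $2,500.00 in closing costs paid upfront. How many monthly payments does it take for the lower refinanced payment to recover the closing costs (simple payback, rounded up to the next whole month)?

4 months

Current payment = 342,500 × 7.25%/12 / (1 − (1+0.0060417)^−84) = $5,211.20.
Refinanced payment = 306,875.58 × 0.0047917 / (1 − (1+0.0047917)^−84) = $4,446.32.
Monthly savings = $5,211.20 − $4,446.32 = $764.88.
Break-even = $2,500.00 / $764.88 = 3.27 → 4 months.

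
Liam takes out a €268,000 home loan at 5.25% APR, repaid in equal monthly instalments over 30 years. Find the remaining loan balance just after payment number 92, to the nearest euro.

With monthly rate i = 5.25%/12 = 0.0043750, the balance after k of n payments is P · [(1+i)^n − (1+i)^k] / [(1+i)^n − 1].
(1+0.0043750)^360 = 4.81417506 and (1+0.0043750)^92 = 1.49424654, so the balance is 268,000 × (4.81417506 − 1.49424654) / (4.81417506 − 1) = €233,272.16.

€233,272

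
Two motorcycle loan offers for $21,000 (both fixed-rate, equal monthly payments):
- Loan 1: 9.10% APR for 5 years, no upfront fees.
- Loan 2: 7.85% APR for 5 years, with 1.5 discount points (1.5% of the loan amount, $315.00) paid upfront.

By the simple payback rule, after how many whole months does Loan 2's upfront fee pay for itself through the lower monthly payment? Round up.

25 months

Loan 1: at 9.10% the monthly rate is 0.0075833, so the payment is 21,000 × 0.0075833 / (1 − 1.0075833^−60) = $436.95.
Loan 2: at 7.85% the monthly rate is 0.0065417, so the payment is 21,000 × 0.0065417 / (1 − 1.0065417^−60) = $424.30.
Monthly savings = $436.95 − $424.30 = $12.65.
Break-even = $315.00 / $12.65 = 24.90 → 25 months.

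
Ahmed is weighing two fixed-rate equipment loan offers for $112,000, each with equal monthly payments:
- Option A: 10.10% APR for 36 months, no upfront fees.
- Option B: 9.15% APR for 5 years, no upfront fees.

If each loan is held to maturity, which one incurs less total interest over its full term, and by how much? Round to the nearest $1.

Option A by $9,695

Option A: monthly rate = 10.1%/12 = 0.0084167; payment = 112,000 × 0.0084167 / (1 − (1+0.0084167)^−36) = $3,619.19.
Total interest on Option A = 36 × $3,619.19 − $112,000 = $18,290.84.
Option B: at 9.15% the monthly rate is 0.0076250, so the payment is 112,000 × 0.0076250 / (1 − 1.0076250^−60) = $2,333.10.
Total interest on Option B = 60 × $2,333.10 − $112,000 = $27,986.00.
Option A is lower by $9,695.16.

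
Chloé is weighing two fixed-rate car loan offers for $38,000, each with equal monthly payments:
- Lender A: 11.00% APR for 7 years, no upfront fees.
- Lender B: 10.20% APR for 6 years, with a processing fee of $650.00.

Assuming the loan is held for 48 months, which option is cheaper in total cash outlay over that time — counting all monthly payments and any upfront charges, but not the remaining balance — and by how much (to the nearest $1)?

Lender A by $3,394

Lender A: at 11.00% the monthly rate is 0.0091667, so the payment is 38,000 × 0.0091667 / (1 − 1.0091667^−84) = $650.65.
Lender B: at 10.20% the monthly rate is 0.0085000, so the payment is 38,000 × 0.0085000 / (1 − 1.0085000^−72) = $707.82.
Over 48 months: Lender A costs 48 × $650.65 = $31,231.20; Lender B costs 48 × $707.82 + $650.00 = $34,625.36.
Lender A is cheaper by $34,625.36 − $31,231.20 = $3,394.16.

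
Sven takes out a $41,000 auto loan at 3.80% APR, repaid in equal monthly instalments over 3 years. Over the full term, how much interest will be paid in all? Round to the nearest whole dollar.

Monthly rate = 3.8%/12 = 0.0031667; payment = 41,000 × 0.0031667 / (1 − (1+0.0031667)^−36) = $1,206.84.
Total paid = 36 × $1,206.84 = $43,446.24; interest = $43,446.24 − $41,000 = $2,446.24.

$2,446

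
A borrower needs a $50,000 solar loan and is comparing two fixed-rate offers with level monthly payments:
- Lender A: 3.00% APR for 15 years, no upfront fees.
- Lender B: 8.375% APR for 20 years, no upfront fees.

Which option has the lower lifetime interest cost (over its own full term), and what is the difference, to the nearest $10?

Lender A by $41,040

Lender A: at 3.00% the monthly rate is 0.0025000, so the payment is 50,000 × 0.0025000 / (1 − 1.0025000^−180) = $345.29.
Total interest on Lender A = 180 × $345.29 − $50,000 = $12,152.20.
Lender B: at 8.375% the monthly rate is 0.0069792, so the payment is 50,000 × 0.0069792 / (1 − 1.0069792^−240) = $429.96.
Total interest on Lender B = 240 × $429.96 − $50,000 = $53,190.40.
Lender A is lower by $41,038.20.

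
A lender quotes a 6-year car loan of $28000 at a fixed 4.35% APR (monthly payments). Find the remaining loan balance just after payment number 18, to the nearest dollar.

$21,668

With monthly rate i = 4.35%/12 = 0.0036250, the balance after k of n payments is P · [(1+i)^n − (1+i)^k] / [(1+i)^n − 1].
(1+0.0036250)^72 = 1.29761515 and (1+0.0036250)^18 = 1.06729992, so the balance is 28,000 × (1.29761515 − 1.06729992) / (1.29761515 − 1) = $21,668.34.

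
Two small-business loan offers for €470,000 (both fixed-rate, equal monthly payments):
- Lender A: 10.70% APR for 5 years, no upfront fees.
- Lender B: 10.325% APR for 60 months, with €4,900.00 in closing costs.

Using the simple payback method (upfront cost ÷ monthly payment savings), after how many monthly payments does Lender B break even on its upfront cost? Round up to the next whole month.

Lender A: at 10.70% the monthly rate is 0.0089167, so the payment is 470,000 × 0.0089167 / (1 − 1.0089167^−60) = €10,148.76.
Lender B: at 10.325% the monthly rate is 0.0086042, so the payment is 470,000 × 0.0086042 / (1 − 1.0086042^−60) = €10,061.44.
Monthly savings = €10,148.76 − €10,061.44 = €87.32.
Break-even = €4,900.00 / €87.32 = 56.12 → 57 months.

57 months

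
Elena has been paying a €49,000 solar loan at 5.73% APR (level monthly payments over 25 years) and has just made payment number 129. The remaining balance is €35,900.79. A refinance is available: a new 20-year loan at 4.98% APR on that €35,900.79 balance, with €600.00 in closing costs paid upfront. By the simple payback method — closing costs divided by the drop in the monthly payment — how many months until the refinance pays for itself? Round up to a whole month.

9 months

Current payment = 49,000 × 5.73%/12 / (1 − (1+0.0047750)^−300) = €307.67.
Refinanced payment = 35,900.79 × 0.0041500 / (1 − (1+0.0041500)^−240) = €236.53.
Monthly savings = €307.67 − €236.53 = €71.14.
Break-even = €600.00 / €71.14 = 8.43 → 9 months.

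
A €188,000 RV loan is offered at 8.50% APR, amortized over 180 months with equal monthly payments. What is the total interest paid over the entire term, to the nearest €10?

Monthly rate = 8.5%/12 = 0.0070833; payment = 188,000 × 0.0070833 / (1 − (1+0.0070833)^−180) = €1,851.31.
Total paid = 180 × €1,851.31 = €333,235.80; interest = €333,235.80 − €188,000 = €145,235.80.

€145,240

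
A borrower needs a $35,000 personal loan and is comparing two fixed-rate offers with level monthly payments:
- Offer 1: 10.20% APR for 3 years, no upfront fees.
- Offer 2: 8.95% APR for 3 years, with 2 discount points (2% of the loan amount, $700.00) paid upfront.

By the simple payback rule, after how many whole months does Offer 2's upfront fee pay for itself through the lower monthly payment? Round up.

35 months

Offer 1: at 10.20% the monthly rate is 0.0085000, so the payment is 35,000 × 0.0085000 / (1 − 1.0085000^−36) = $1,132.64.
Offer 2: at 8.95% the monthly rate is 0.0074583, so the payment is 35,000 × 0.0074583 / (1 − 1.0074583^−36) = $1,112.18.
Monthly savings = $1,132.64 − $1,112.18 = $20.46.
Break-even = $700.00 / $20.46 = 34.21 → 35 months.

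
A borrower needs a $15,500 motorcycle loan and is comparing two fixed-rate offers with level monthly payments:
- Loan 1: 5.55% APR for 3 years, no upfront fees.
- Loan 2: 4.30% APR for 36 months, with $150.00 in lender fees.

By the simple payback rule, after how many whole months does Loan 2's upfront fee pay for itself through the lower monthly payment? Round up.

18 months

Loan 1: monthly rate = 5.55%/12 = 0.0046250; payment = 15,500 × 0.0046250 / (1 − (1+0.0046250)^−36) = $468.39.
Loan 2: at 4.30% the monthly rate is 0.0035833, so the payment is 15,500 × 0.0035833 / (1 − 1.0035833^−36) = $459.69.
Monthly savings = $468.39 − $459.69 = $8.70.
Break-even = $150.00 / $8.70 = 17.24 → 18 months.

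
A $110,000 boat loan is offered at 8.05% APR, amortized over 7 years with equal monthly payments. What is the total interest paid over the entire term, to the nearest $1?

At 8.05% the monthly rate is 0.0067083, so the payment is 110,000 × 0.0067083 / (1 − 1.0067083^−84) = $1,717.23.
Total paid = 84 × $1,717.23 = $144,247.32; interest = $144,247.32 − $110,000 = $34,247.32.

$34,247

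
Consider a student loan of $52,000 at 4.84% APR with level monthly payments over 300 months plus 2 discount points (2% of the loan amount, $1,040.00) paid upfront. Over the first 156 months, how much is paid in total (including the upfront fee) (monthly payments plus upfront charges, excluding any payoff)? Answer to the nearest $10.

At 4.84% the monthly rate is 0.0040333, so the payment is 52,000 × 0.0040333 / (1 − 1.0040333^−300) = $299.16.
Total outlay = 156 × $299.16 + $1,040.00 = $47,708.96.

$47,710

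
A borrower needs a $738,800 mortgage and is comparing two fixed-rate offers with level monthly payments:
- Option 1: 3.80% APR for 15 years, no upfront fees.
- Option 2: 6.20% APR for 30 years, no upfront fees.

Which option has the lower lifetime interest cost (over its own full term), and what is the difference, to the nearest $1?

Option 1 by $658,580

Option 1: at 3.80% the monthly rate is 0.0031667, so the payment is 738,800 × 0.0031667 / (1 − 1.0031667^−180) = $5,391.06.
Total interest on Option 1 = 180 × $5,391.06 − $738,800 = $231,590.80.
Option 2: at 6.20% the monthly rate is 0.0051667, so the payment is 738,800 × 0.0051667 / (1 − 1.0051667^−360) = $4,524.92.
Total interest on Option 2 = 360 × $4,524.92 − $738,800 = $890,171.20.
Option 1 is lower by $658,580.40.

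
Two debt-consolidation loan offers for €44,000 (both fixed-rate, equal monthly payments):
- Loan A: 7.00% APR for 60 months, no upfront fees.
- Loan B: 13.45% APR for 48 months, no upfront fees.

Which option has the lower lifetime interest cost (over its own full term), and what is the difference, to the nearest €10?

Loan A: at 7.00% the monthly rate is 0.0058333, so the payment is 44,000 × 0.0058333 / (1 − 1.0058333^−60) = €871.25.
Total interest on Loan A = 60 × €871.25 − €44,000 = €8,275.00.
Loan B: at 13.45% the monthly rate is 0.0112083, so the payment is 44,000 × 0.0112083 / (1 − 1.0112083^−48) = €1,190.26.
Total interest on Loan B = 48 × €1,190.26 − €44,000 = €13,132.48.
Loan A is lower by €4,857.48.

Loan A by €4,860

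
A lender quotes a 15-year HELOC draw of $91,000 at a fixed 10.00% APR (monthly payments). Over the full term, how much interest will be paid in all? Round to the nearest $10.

Monthly rate = 10%/12 = 0.0083333; payment = 91,000 × 0.0083333 / (1 − (1+0.0083333)^−180) = $977.89.
Total paid = 180 × $977.89 = $176,020.20; interest = $176,020.20 − $91,000 = $85,020.20.

$85,020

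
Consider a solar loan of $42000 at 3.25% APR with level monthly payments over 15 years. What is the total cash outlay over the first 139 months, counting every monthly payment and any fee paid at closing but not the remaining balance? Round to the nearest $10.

$41,020

At 3.25% the monthly rate is 0.0027083, so the payment is 42,000 × 0.0027083 / (1 − 1.0027083^−180) = $295.12.
Total outlay = 139 × $295.12 = $41,021.68.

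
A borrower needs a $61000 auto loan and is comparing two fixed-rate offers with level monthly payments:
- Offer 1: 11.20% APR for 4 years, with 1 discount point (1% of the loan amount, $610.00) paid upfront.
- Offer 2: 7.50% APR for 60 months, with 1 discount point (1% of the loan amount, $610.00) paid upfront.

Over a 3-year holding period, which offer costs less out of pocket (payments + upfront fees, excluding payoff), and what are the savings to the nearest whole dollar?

Offer 1: monthly rate = 11.2%/12 = 0.0093333; payment = 61,000 × 0.0093333 / (1 − (1+0.0093333)^−48) = $1,582.51.
Offer 2: monthly rate = 7.5%/12 = 0.0062500; payment = 61,000 × 0.0062500 / (1 − (1+0.0062500)^−60) = $1,222.31.
Over 36 months: Offer 1 costs 36 × $1,582.51 + $610.00 = $57,580.36; Offer 2 costs 36 × $1,222.31 + $610.00 = $44,613.16.
Offer 2 is cheaper by $57,580.36 − $44,613.16 = $12,967.20.

Offer 2 by $12,967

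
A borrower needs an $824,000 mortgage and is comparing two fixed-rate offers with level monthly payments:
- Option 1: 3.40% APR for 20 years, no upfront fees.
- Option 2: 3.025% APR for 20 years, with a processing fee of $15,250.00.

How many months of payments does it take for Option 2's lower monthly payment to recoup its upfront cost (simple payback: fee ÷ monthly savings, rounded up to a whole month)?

Option 1: at 3.40% the monthly rate is 0.0028333, so the payment is 824,000 × 0.0028333 / (1 − 1.0028333^−240) = $4,736.63.
Option 2: monthly rate = 3.025%/12 = 0.0025208; payment = 824,000 × 0.0025208 / (1 − (1+0.0025208)^−240) = $4,580.20.
Monthly savings = $4,736.63 − $4,580.20 = $156.43.
Break-even = $15,250.00 / $156.43 = 97.49 → 98 months.

98 months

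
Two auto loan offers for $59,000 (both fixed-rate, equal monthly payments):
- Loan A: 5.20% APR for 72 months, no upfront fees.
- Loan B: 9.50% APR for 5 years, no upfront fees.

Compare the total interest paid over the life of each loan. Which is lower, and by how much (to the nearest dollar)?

Loan A by $5,538

Loan A: at 5.20% the monthly rate is 0.0043333, so the payment is 59,000 × 0.0043333 / (1 − 1.0043333^−72) = $955.67.
Total interest on Loan A = 72 × $955.67 − $59,000 = $9,808.24.
Loan B: at 9.50% the monthly rate is 0.0079167, so the payment is 59,000 × 0.0079167 / (1 − 1.0079167^−60) = $1,239.11.
Total interest on Loan B = 60 × $1,239.11 − $59,000 = $15,346.60.
Loan A is lower by $5,538.36.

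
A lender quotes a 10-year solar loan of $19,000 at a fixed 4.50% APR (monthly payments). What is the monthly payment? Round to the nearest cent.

Monthly rate = 4.5%/12 = 0.0037500; payment = 19,000 × 0.0037500 / (1 − (1+0.0037500)^−120) = $196.91.

$196.91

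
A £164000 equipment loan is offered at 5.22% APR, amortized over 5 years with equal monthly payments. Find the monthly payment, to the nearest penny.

£3,111.44

Monthly rate = 5.22%/12 = 0.0043500; payment = 164,000 × 0.0043500 / (1 − (1+0.0043500)^−60) = £3,111.44.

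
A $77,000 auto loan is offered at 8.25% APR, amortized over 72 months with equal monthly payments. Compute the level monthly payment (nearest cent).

$1,359.48

At 8.25% the monthly rate is 0.0068750, so the payment is 77,000 × 0.0068750 / (1 − 1.0068750^−72) = $1,359.48.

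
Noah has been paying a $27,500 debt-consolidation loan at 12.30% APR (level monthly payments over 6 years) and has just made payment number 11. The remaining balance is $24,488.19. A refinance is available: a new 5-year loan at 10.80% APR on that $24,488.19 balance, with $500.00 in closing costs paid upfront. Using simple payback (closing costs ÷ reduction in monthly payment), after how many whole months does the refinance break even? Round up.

Current payment = 27,500 × 12.3%/12 / (1 − (1+0.0102500)^−72) = $541.93.
Refinanced payment = 24,488.19 × 0.0090000 / (1 − (1+0.0090000)^−60) = $529.99.
Monthly savings = $541.93 − $529.99 = $11.94.
Break-even = $500.00 / $11.94 = 41.88 → 42 months.

42 months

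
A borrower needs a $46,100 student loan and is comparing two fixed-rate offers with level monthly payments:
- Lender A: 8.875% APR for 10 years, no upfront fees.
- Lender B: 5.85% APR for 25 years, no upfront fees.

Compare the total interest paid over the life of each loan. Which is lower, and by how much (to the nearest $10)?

Lender A by $18,140

Lender A: at 8.875% the monthly rate is 0.0073958, so the payment is 46,100 × 0.0073958 / (1 − 1.0073958^−120) = $580.86.
Total interest on Lender A = 120 × $580.86 − $46,100 = $23,603.20.
Lender B: monthly rate = 5.85%/12 = 0.0048750; payment = 46,100 × 0.0048750 / (1 − (1+0.0048750)^−300) = $292.81.
Total interest on Lender B = 300 × $292.81 − $46,100 = $41,743.00.
Lender A is lower by $18,139.80.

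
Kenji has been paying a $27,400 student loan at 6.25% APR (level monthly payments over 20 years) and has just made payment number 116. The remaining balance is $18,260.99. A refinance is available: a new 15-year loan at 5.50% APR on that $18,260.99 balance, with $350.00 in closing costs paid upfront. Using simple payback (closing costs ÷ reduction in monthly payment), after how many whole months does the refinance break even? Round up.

Current payment = 27,400 × 6.25%/12 / (1 − (1+0.0052083)^−240) = $200.27.
Refinanced payment = 18,260.99 × 0.0045833 / (1 − (1+0.0045833)^−180) = $149.21.
Monthly savings = $200.27 − $149.21 = $51.06.
Break-even = $350.00 / $51.06 = 6.85 → 7 months.

7 months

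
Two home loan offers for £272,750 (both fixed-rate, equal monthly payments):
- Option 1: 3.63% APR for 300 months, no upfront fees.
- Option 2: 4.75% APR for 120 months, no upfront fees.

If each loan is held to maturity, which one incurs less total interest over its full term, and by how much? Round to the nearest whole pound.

Option 2 by £72,196

Option 1: monthly rate = 3.63%/12 = 0.0030250; payment = 272,750 × 0.0030250 / (1 − (1+0.0030250)^−300) = £1,384.54.
Total interest on Option 1 = 300 × £1,384.54 − £272,750 = £142,612.00.
Option 2: at 4.75% the monthly rate is 0.0039583, so the payment is 272,750 × 0.0039583 / (1 − 1.0039583^−120) = £2,859.72.
Total interest on Option 2 = 120 × £2,859.72 − £272,750 = £70,416.40.
Option 2 is lower by £72,195.60.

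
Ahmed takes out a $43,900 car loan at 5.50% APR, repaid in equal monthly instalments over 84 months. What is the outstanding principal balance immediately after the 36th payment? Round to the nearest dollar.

$27,126

With monthly rate i = 5.5%/12 = 0.0045833, the balance after k of n payments is P · [(1+i)^n − (1+i)^k] / [(1+i)^n − 1].
(1+0.0045833)^84 = 1.46832221 and (1+0.0045833)^36 = 1.17894860, so the balance is 43,900 × (1.46832221 − 1.17894860) / (1.46832221 − 1) = $27,125.56.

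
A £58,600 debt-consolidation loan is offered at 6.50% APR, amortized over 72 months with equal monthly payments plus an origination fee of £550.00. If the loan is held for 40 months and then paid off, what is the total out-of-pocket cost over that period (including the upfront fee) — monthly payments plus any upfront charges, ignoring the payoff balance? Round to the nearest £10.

£39,950

Monthly rate = 6.5%/12 = 0.0054167; payment = 58,600 × 0.0054167 / (1 − (1+0.0054167)^−72) = £985.06.
Total outlay = 40 × £985.06 + £550.00 = £39,952.40.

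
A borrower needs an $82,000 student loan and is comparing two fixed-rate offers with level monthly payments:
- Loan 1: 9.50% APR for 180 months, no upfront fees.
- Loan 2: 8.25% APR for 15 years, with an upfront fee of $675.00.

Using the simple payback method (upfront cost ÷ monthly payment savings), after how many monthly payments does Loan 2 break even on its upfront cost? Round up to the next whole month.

Loan 1: monthly rate = 9.5%/12 = 0.0079167; payment = 82,000 × 0.0079167 / (1 − (1+0.0079167)^−180) = $856.26.
Loan 2: monthly rate = 8.25%/12 = 0.0068750; payment = 82,000 × 0.0068750 / (1 − (1+0.0068750)^−180) = $795.52.
Monthly savings = $856.26 − $795.52 = $60.74.
Break-even = $675.00 / $60.74 = 11.11 → 12 months.

12 months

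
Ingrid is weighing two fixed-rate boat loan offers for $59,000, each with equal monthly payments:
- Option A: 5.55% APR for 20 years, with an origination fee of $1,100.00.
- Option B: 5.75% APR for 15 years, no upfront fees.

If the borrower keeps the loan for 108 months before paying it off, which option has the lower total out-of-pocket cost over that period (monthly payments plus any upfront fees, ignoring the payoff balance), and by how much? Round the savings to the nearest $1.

Option A: at 5.55% the monthly rate is 0.0046250, so the payment is 59,000 × 0.0046250 / (1 − 1.0046250^−240) = $407.52.
Option B: monthly rate = 5.75%/12 = 0.0047917; payment = 59,000 × 0.0047917 / (1 − (1+0.0047917)^−180) = $489.94.
Over 108 months: Option A costs 108 × $407.52 + $1,100.00 = $45,112.16; Option B costs 108 × $489.94 = $52,913.52.
Option A is cheaper by $52,913.52 − $45,112.16 = $7,801.36.

Option A by $7,801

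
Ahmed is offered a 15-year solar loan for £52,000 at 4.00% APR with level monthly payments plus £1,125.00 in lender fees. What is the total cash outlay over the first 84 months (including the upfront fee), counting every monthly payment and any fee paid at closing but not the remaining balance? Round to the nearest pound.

£33,435

Monthly rate = 4%/12 = 0.0033333; payment = 52,000 × 0.0033333 / (1 − (1+0.0033333)^−180) = £384.64.
Total outlay = 84 × £384.64 + £1,125.00 = £33,434.76.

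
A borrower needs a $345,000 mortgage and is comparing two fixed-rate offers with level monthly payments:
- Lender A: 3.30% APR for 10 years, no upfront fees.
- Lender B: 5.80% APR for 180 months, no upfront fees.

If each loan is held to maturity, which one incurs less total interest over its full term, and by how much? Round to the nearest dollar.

Lender A by $111,829

Lender A: at 3.30% the monthly rate is 0.0027500, so the payment is 345,000 × 0.0027500 / (1 − 1.0027500^−120) = $3,379.33.
Total interest on Lender A = 120 × $3,379.33 − $345,000 = $60,519.60.
Lender B: at 5.80% the monthly rate is 0.0048333, so the payment is 345,000 × 0.0048333 / (1 − 1.0048333^−180) = $2,874.16.
Total interest on Lender B = 180 × $2,874.16 − $345,000 = $172,348.80.
Lender A is lower by $111,829.20.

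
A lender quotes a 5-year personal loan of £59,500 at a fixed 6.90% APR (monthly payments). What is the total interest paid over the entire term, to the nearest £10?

£11,020

At 6.90% the monthly rate is 0.0057500, so the payment is 59,500 × 0.0057500 / (1 − 1.0057500^−60) = £1,175.37.
Total paid = 60 × £1,175.37 = £70,522.20; interest = £70,522.20 − £59,500 = £11,022.20.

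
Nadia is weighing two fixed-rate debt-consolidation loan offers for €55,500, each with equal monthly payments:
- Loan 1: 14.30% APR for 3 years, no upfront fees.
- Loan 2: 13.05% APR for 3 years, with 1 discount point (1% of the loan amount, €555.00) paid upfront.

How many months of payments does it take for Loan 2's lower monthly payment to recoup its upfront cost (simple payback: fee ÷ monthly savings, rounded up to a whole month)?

Loan 1: monthly rate = 14.3%/12 = 0.0119167; payment = 55,500 × 0.0119167 / (1 − (1+0.0119167)^−36) = €1,904.96.
Loan 2: at 13.05% the monthly rate is 0.0108750, so the payment is 55,500 × 0.0108750 / (1 − 1.0108750^−36) = €1,871.35.
Monthly savings = €1,904.96 − €1,871.35 = €33.61.
Break-even = €555.00 / €33.61 = 16.51 → 17 months.

17 months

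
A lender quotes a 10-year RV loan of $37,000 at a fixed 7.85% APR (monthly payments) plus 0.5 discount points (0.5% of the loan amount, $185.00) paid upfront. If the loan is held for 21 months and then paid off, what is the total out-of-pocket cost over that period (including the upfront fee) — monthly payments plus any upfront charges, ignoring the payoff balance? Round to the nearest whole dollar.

Monthly rate = 7.85%/12 = 0.0065417; payment = 37,000 × 0.0065417 / (1 − (1+0.0065417)^−120) = $445.98.
Total outlay = 21 × $445.98 + $185.00 = $9,550.58.

$9,551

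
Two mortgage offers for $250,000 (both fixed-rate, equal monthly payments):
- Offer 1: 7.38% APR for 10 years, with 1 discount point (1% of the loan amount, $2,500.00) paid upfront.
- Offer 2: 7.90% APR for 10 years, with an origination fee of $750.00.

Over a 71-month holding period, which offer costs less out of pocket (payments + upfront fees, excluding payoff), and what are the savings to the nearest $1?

Offer 1 by $3,084

Offer 1: monthly rate = 7.38%/12 = 0.0061500; payment = 250,000 × 0.0061500 / (1 − (1+0.0061500)^−120) = $2,951.91.
Offer 2: monthly rate = 7.9%/12 = 0.0065833; payment = 250,000 × 0.0065833 / (1 − (1+0.0065833)^−120) = $3,020.00.
Over 71 months: Offer 1 costs 71 × $2,951.91 + $2,500.00 = $212,085.61; Offer 2 costs 71 × $3,020.00 + $750.00 = $215,170.00.
Offer 1 is cheaper by $215,170.00 − $212,085.61 = $3,084.39.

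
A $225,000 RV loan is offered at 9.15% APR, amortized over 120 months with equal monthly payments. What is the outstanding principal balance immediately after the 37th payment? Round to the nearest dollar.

$175,933

With monthly rate i = 9.15%/12 = 0.0076250, the balance after k of n payments is P · [(1+i)^n − (1+i)^k] / [(1+i)^n − 1].
(1+0.0076250)^120 = 2.48812445 and (1+0.0076250)^37 = 1.32452623, so the balance is 225,000 × (2.48812445 − 1.32452623) / (2.48812445 − 1) = $175,932.60.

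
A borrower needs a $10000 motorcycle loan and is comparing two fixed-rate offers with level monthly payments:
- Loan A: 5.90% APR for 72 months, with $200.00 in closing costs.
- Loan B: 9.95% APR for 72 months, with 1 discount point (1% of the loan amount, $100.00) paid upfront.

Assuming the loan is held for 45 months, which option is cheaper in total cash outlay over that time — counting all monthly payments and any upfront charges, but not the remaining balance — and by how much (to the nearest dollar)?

Loan A: at 5.90% the monthly rate is 0.0049167, so the payment is 10,000 × 0.0049167 / (1 − 1.0049167^−72) = $165.26.
Loan B: at 9.95% the monthly rate is 0.0082917, so the payment is 10,000 × 0.0082917 / (1 − 1.0082917^−72) = $185.01.
Over 45 months: Loan A costs 45 × $165.26 + $200.00 = $7,636.70; Loan B costs 45 × $185.01 + $100.00 = $8,425.45.
Loan A is cheaper by $8,425.45 − $7,636.70 = $788.75.

Loan A by $789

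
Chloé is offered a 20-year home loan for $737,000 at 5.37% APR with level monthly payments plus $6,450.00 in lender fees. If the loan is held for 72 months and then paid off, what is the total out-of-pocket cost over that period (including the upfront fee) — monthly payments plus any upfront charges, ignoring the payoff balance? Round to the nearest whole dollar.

Monthly rate = 5.37%/12 = 0.0044750; payment = 737,000 × 0.0044750 / (1 − (1+0.0044750)^−240) = $5,015.77.
Total outlay = 72 × $5,015.77 + $6,450.00 = $367,585.44.

$367,585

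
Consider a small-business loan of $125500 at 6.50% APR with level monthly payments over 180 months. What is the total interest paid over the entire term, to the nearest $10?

$71,280

At 6.50% the monthly rate is 0.0054167, so the payment is 125,500 × 0.0054167 / (1 − 1.0054167^−180) = $1,093.24.
Total paid = 180 × $1,093.24 = $196,783.20; interest = $196,783.20 − $125,500 = $71,283.20.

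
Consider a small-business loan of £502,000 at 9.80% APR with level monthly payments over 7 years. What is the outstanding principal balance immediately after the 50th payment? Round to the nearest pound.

£245,008

With monthly rate i = 9.8%/12 = 0.0081667, the balance after k of n payments is P · [(1+i)^n − (1+i)^k] / [(1+i)^n − 1].
(1+0.0081667)^84 = 1.98023196 and (1+0.0081667)^50 = 1.50181593, so the balance is 502,000 × (1.98023196 − 1.50181593) / (1.98023196 − 1) = £245,008.18.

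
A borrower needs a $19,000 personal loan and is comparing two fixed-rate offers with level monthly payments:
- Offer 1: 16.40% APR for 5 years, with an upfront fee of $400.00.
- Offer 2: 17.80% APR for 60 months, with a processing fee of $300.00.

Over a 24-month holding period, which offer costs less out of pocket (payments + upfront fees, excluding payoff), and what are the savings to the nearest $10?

Offer 1: monthly rate = 16.4%/12 = 0.0136667; payment = 19,000 × 0.0136667 / (1 − (1+0.0136667)^−60) = $466.09.
Offer 2: at 17.80% the monthly rate is 0.0148333, so the payment is 19,000 × 0.0148333 / (1 − 1.0148333^−60) = $480.41.
Over 24 months: Offer 1 costs 24 × $466.09 + $400.00 = $11,586.16; Offer 2 costs 24 × $480.41 + $300.00 = $11,829.84.
Offer 1 is cheaper by $11,829.84 − $11,586.16 = $243.68.

Offer 1 by $240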